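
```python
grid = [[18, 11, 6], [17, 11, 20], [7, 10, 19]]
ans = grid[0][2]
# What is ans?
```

grid[0] = [18, 11, 6]. Taking column 2 of that row yields 6.

6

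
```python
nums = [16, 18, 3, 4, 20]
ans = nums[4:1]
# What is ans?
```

nums has length 5. The slice nums[4:1] resolves to an empty index range, so the result is [].

[]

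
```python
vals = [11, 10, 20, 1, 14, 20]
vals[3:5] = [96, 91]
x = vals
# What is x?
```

vals starts as [11, 10, 20, 1, 14, 20] (length 6). The slice vals[3:5] covers indices [3, 4] with values [1, 14]. Replacing that slice with [96, 91] (same length) produces [11, 10, 20, 96, 91, 20].

[11, 10, 20, 96, 91, 20]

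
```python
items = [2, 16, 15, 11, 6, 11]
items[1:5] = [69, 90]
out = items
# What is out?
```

items starts as [2, 16, 15, 11, 6, 11] (length 6). The slice items[1:5] covers indices [1, 2, 3, 4] with values [16, 15, 11, 6]. Replacing that slice with [69, 90] (different length) produces [2, 69, 90, 11].

[2, 69, 90, 11]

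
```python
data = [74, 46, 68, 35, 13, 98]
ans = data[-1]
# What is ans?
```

data has length 6. Negative index -1 maps to positive index 6 + (-1) = 5. data[5] = 98.

98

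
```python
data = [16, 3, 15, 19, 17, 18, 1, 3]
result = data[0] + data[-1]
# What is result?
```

data has length 8. data[0] = 16.
data has length 8. Negative index -1 maps to positive index 8 + (-1) = 7. data[7] = 3.
Sum: 16 + 3 = 19.

19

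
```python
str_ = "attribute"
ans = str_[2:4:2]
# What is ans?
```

str_ has length 9. The slice str_[2:4:2] selects indices [2] (2->'t'), giving 't'.

't'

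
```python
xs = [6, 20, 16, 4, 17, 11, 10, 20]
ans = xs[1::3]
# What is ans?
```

xs has length 8. The slice xs[1::3] selects indices [1, 4, 7] (1->20, 4->17, 7->20), giving [20, 17, 20].

[20, 17, 20]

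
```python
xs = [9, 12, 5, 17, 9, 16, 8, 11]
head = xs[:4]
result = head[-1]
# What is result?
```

xs has length 8. The slice xs[:4] selects indices [0, 1, 2, 3] (0->9, 1->12, 2->5, 3->17), giving [9, 12, 5, 17]. So head = [9, 12, 5, 17]. Then head[-1] = 17.

17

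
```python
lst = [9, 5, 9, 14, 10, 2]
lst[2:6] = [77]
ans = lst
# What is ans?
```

lst starts as [9, 5, 9, 14, 10, 2] (length 6). The slice lst[2:6] covers indices [2, 3, 4, 5] with values [9, 14, 10, 2]. Replacing that slice with [77] (different length) produces [9, 5, 77].

[9, 5, 77]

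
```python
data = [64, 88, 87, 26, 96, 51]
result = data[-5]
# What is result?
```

data has length 6. Negative index -5 maps to positive index 6 + (-5) = 1. data[1] = 88.

88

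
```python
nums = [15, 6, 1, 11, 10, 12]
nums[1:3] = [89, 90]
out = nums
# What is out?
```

nums starts as [15, 6, 1, 11, 10, 12] (length 6). The slice nums[1:3] covers indices [1, 2] with values [6, 1]. Replacing that slice with [89, 90] (same length) produces [15, 89, 90, 11, 10, 12].

[15, 89, 90, 11, 10, 12]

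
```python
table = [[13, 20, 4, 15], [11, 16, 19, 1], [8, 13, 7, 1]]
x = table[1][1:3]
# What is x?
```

table[1] = [11, 16, 19, 1]. table[1] has length 4. The slice table[1][1:3] selects indices [1, 2] (1->16, 2->19), giving [16, 19].

[16, 19]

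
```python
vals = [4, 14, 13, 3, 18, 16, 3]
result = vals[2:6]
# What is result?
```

vals has length 7. The slice vals[2:6] selects indices [2, 3, 4, 5] (2->13, 3->3, 4->18, 5->16), giving [13, 3, 18, 16].

[13, 3, 18, 16]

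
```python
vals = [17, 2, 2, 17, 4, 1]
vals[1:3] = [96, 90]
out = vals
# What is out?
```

vals starts as [17, 2, 2, 17, 4, 1] (length 6). The slice vals[1:3] covers indices [1, 2] with values [2, 2]. Replacing that slice with [96, 90] (same length) produces [17, 96, 90, 17, 4, 1].

[17, 96, 90, 17, 4, 1]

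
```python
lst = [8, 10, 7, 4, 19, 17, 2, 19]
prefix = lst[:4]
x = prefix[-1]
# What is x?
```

lst has length 8. The slice lst[:4] selects indices [0, 1, 2, 3] (0->8, 1->10, 2->7, 3->4), giving [8, 10, 7, 4]. So prefix = [8, 10, 7, 4]. Then prefix[-1] = 4.

4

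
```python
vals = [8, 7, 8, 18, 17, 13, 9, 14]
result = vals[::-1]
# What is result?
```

vals has length 8. The slice vals[::-1] selects indices [7, 6, 5, 4, 3, 2, 1, 0] (7->14, 6->9, 5->13, 4->17, 3->18, 2->8, 1->7, 0->8), giving [14, 9, 13, 17, 18, 8, 7, 8].

[14, 9, 13, 17, 18, 8, 7, 8]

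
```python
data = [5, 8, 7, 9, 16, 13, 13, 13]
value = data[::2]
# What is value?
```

data has length 8. The slice data[::2] selects indices [0, 2, 4, 6] (0->5, 2->7, 4->16, 6->13), giving [5, 7, 16, 13].

[5, 7, 16, 13]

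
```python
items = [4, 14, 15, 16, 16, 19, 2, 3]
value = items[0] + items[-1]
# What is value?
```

items has length 8. items[0] = 4.
items has length 8. Negative index -1 maps to positive index 8 + (-1) = 7. items[7] = 3.
Sum: 4 + 3 = 7.

7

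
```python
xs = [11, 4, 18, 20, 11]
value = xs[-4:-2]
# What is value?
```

xs has length 5. The slice xs[-4:-2] selects indices [1, 2] (1->4, 2->18), giving [4, 18].

[4, 18]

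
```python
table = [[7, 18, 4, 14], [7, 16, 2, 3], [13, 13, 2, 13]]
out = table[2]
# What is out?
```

table has 3 rows. Row 2 is [13, 13, 2, 13].

[13, 13, 2, 13]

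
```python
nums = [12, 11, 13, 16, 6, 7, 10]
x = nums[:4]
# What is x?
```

nums has length 7. The slice nums[:4] selects indices [0, 1, 2, 3] (0->12, 1->11, 2->13, 3->16), giving [12, 11, 13, 16].

[12, 11, 13, 16]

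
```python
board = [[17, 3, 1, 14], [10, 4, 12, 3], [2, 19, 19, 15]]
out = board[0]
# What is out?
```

board has 3 rows. Row 0 is [17, 3, 1, 14].

[17, 3, 1, 14]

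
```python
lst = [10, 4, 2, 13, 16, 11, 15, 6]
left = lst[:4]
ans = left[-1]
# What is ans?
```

lst has length 8. The slice lst[:4] selects indices [0, 1, 2, 3] (0->10, 1->4, 2->2, 3->13), giving [10, 4, 2, 13]. So left = [10, 4, 2, 13]. Then left[-1] = 13.

13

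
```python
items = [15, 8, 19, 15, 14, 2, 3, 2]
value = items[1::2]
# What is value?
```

items has length 8. The slice items[1::2] selects indices [1, 3, 5, 7] (1->8, 3->15, 5->2, 7->2), giving [8, 15, 2, 2].

[8, 15, 2, 2]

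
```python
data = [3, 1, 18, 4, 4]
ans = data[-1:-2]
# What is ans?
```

data has length 5. The slice data[-1:-2] resolves to an empty index range, so the result is [].

[]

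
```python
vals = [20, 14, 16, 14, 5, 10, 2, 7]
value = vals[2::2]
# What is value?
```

vals has length 8. The slice vals[2::2] selects indices [2, 4, 6] (2->16, 4->5, 6->2), giving [16, 5, 2].

[16, 5, 2]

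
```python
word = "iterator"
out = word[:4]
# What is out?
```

word has length 8. The slice word[:4] selects indices [0, 1, 2, 3] (0->'i', 1->'t', 2->'e', 3->'r'), giving 'iter'.

'iter'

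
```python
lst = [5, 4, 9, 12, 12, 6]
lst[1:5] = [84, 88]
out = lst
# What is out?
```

lst starts as [5, 4, 9, 12, 12, 6] (length 6). The slice lst[1:5] covers indices [1, 2, 3, 4] with values [4, 9, 12, 12]. Replacing that slice with [84, 88] (different length) produces [5, 84, 88, 6].

[5, 84, 88, 6]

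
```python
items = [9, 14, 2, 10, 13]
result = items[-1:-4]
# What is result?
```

items has length 5. The slice items[-1:-4] resolves to an empty index range, so the result is [].

[]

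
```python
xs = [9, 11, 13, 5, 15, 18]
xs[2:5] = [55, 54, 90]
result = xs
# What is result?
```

xs starts as [9, 11, 13, 5, 15, 18] (length 6). The slice xs[2:5] covers indices [2, 3, 4] with values [13, 5, 15]. Replacing that slice with [55, 54, 90] (same length) produces [9, 11, 55, 54, 90, 18].

[9, 11, 55, 54, 90, 18]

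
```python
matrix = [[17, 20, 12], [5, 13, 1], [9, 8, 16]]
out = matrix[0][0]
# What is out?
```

matrix[0] = [17, 20, 12]. Taking column 0 of that row yields 17.

17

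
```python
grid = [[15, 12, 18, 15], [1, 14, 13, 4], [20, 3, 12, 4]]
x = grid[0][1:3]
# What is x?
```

grid[0] = [15, 12, 18, 15]. grid[0] has length 4. The slice grid[0][1:3] selects indices [1, 2] (1->12, 2->18), giving [12, 18].

[12, 18]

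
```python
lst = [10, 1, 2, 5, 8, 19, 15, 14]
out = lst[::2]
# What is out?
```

lst has length 8. The slice lst[::2] selects indices [0, 2, 4, 6] (0->10, 2->2, 4->8, 6->15), giving [10, 2, 8, 15].

[10, 2, 8, 15]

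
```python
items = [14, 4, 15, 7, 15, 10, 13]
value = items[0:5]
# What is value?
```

items has length 7. The slice items[0:5] selects indices [0, 1, 2, 3, 4] (0->14, 1->4, 2->15, 3->7, 4->15), giving [14, 4, 15, 7, 15].

[14, 4, 15, 7, 15]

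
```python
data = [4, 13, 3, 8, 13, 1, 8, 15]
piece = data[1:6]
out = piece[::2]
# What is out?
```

data has length 8. The slice data[1:6] selects indices [1, 2, 3, 4, 5] (1->13, 2->3, 3->8, 4->13, 5->1), giving [13, 3, 8, 13, 1]. So piece = [13, 3, 8, 13, 1]. piece has length 5. The slice piece[::2] selects indices [0, 2, 4] (0->13, 2->8, 4->1), giving [13, 8, 1].

[13, 8, 1]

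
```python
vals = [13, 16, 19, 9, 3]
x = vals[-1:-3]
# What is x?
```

vals has length 5. The slice vals[-1:-3] resolves to an empty index range, so the result is [].

[]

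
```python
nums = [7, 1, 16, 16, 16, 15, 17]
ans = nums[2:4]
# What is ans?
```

nums has length 7. The slice nums[2:4] selects indices [2, 3] (2->16, 3->16), giving [16, 16].

[16, 16]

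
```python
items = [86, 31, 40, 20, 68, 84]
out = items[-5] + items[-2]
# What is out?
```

items has length 6. Negative index -5 maps to positive index 6 + (-5) = 1. items[1] = 31.
items has length 6. Negative index -2 maps to positive index 6 + (-2) = 4. items[4] = 68.
Sum: 31 + 68 = 99.

99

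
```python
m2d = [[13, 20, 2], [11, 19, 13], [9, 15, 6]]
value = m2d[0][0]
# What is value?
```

m2d[0] = [13, 20, 2]. Taking column 0 of that row yields 13.

13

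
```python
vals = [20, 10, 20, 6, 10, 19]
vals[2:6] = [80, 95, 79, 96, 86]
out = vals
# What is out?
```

vals starts as [20, 10, 20, 6, 10, 19] (length 6). The slice vals[2:6] covers indices [2, 3, 4, 5] with values [20, 6, 10, 19]. Replacing that slice with [80, 95, 79, 96, 86] (different length) produces [20, 10, 80, 95, 79, 96, 86].

[20, 10, 80, 95, 79, 96, 86]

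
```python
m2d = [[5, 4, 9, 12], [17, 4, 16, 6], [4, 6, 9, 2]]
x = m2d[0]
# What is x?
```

m2d has 3 rows. Row 0 is [5, 4, 9, 12].

[5, 4, 9, 12]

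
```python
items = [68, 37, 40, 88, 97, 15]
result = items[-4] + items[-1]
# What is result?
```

items has length 6. Negative index -4 maps to positive index 6 + (-4) = 2. items[2] = 40.
items has length 6. Negative index -1 maps to positive index 6 + (-1) = 5. items[5] = 15.
Sum: 40 + 15 = 55.

55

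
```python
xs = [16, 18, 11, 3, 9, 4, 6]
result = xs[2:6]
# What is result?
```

xs has length 7. The slice xs[2:6] selects indices [2, 3, 4, 5] (2->11, 3->3, 4->9, 5->4), giving [11, 3, 9, 4].

[11, 3, 9, 4]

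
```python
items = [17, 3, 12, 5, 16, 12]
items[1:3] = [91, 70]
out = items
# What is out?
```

items starts as [17, 3, 12, 5, 16, 12] (length 6). The slice items[1:3] covers indices [1, 2] with values [3, 12]. Replacing that slice with [91, 70] (same length) produces [17, 91, 70, 5, 16, 12].

[17, 91, 70, 5, 16, 12]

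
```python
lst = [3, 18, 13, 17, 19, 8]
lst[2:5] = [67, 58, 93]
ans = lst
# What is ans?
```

lst starts as [3, 18, 13, 17, 19, 8] (length 6). The slice lst[2:5] covers indices [2, 3, 4] with values [13, 17, 19]. Replacing that slice with [67, 58, 93] (same length) produces [3, 18, 67, 58, 93, 8].

[3, 18, 67, 58, 93, 8]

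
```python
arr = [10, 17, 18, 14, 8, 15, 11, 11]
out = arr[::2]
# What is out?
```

arr has length 8. The slice arr[::2] selects indices [0, 2, 4, 6] (0->10, 2->18, 4->8, 6->11), giving [10, 18, 8, 11].

[10, 18, 8, 11]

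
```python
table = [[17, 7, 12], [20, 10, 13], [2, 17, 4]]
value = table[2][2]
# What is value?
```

table[2] = [2, 17, 4]. Taking column 2 of that row yields 4.

4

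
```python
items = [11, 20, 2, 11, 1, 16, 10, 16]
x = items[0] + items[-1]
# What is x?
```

items has length 8. items[0] = 11.
items has length 8. Negative index -1 maps to positive index 8 + (-1) = 7. items[7] = 16.
Sum: 11 + 16 = 27.

27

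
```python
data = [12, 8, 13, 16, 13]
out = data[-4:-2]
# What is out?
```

data has length 5. The slice data[-4:-2] selects indices [1, 2] (1->8, 2->13), giving [8, 13].

[8, 13]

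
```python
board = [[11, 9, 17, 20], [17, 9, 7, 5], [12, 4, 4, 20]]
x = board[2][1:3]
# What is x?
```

board[2] = [12, 4, 4, 20]. board[2] has length 4. The slice board[2][1:3] selects indices [1, 2] (1->4, 2->4), giving [4, 4].

[4, 4]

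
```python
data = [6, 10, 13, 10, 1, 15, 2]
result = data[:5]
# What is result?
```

data has length 7. The slice data[:5] selects indices [0, 1, 2, 3, 4] (0->6, 1->10, 2->13, 3->10, 4->1), giving [6, 10, 13, 10, 1].

[6, 10, 13, 10, 1]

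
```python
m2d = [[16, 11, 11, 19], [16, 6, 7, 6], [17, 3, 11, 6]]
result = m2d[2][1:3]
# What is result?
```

m2d[2] = [17, 3, 11, 6]. m2d[2] has length 4. The slice m2d[2][1:3] selects indices [1, 2] (1->3, 2->11), giving [3, 11].

[3, 11]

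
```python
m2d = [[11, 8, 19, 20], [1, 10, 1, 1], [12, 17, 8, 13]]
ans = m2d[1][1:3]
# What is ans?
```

m2d[1] = [1, 10, 1, 1]. m2d[1] has length 4. The slice m2d[1][1:3] selects indices [1, 2] (1->10, 2->1), giving [10, 1].

[10, 1]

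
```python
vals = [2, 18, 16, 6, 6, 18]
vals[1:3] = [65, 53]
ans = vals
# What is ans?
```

vals starts as [2, 18, 16, 6, 6, 18] (length 6). The slice vals[1:3] covers indices [1, 2] with values [18, 16]. Replacing that slice with [65, 53] (same length) produces [2, 65, 53, 6, 6, 18].

[2, 65, 53, 6, 6, 18]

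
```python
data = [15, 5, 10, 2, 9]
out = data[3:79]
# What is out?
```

data has length 5. The slice data[3:79] selects indices [3, 4] (3->2, 4->9), giving [2, 9].

[2, 9]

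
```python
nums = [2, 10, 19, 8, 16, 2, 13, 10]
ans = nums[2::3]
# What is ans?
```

nums has length 8. The slice nums[2::3] selects indices [2, 5] (2->19, 5->2), giving [19, 2].

[19, 2]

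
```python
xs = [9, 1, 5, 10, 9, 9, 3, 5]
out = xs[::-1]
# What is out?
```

xs has length 8. The slice xs[::-1] selects indices [7, 6, 5, 4, 3, 2, 1, 0] (7->5, 6->3, 5->9, 4->9, 3->10, 2->5, 1->1, 0->9), giving [5, 3, 9, 9, 10, 5, 1, 9].

[5, 3, 9, 9, 10, 5, 1, 9]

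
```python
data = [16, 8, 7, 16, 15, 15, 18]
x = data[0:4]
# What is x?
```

data has length 7. The slice data[0:4] selects indices [0, 1, 2, 3] (0->16, 1->8, 2->7, 3->16), giving [16, 8, 7, 16].

[16, 8, 7, 16]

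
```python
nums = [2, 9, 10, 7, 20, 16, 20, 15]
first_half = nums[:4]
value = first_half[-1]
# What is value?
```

nums has length 8. The slice nums[:4] selects indices [0, 1, 2, 3] (0->2, 1->9, 2->10, 3->7), giving [2, 9, 10, 7]. So first_half = [2, 9, 10, 7]. Then first_half[-1] = 7.

7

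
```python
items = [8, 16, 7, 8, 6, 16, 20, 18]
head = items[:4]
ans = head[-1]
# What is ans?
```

items has length 8. The slice items[:4] selects indices [0, 1, 2, 3] (0->8, 1->16, 2->7, 3->8), giving [8, 16, 7, 8]. So head = [8, 16, 7, 8]. Then head[-1] = 8.

8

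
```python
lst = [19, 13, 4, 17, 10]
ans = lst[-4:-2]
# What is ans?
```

lst has length 5. The slice lst[-4:-2] selects indices [1, 2] (1->13, 2->4), giving [13, 4].

[13, 4]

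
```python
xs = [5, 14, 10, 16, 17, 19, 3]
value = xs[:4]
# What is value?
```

xs has length 7. The slice xs[:4] selects indices [0, 1, 2, 3] (0->5, 1->14, 2->10, 3->16), giving [5, 14, 10, 16].

[5, 14, 10, 16]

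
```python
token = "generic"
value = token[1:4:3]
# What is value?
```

token has length 7. The slice token[1:4:3] selects indices [1] (1->'e'), giving 'e'.

'e'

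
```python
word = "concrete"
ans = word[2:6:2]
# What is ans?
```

word has length 8. The slice word[2:6:2] selects indices [2, 4] (2->'n', 4->'r'), giving 'nr'.

'nr'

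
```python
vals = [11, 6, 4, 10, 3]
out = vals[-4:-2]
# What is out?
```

vals has length 5. The slice vals[-4:-2] selects indices [1, 2] (1->6, 2->4), giving [6, 4].

[6, 4]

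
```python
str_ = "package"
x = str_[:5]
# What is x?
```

str_ has length 7. The slice str_[:5] selects indices [0, 1, 2, 3, 4] (0->'p', 1->'a', 2->'c', 3->'k', 4->'a'), giving 'packa'.

'packa'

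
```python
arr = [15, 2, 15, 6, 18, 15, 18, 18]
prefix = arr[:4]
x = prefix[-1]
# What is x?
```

arr has length 8. The slice arr[:4] selects indices [0, 1, 2, 3] (0->15, 1->2, 2->15, 3->6), giving [15, 2, 15, 6]. So prefix = [15, 2, 15, 6]. Then prefix[-1] = 6.

6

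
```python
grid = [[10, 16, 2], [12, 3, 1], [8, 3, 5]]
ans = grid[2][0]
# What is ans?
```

grid[2] = [8, 3, 5]. Taking column 0 of that row yields 8.

8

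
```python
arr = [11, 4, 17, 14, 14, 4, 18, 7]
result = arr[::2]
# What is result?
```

arr has length 8. The slice arr[::2] selects indices [0, 2, 4, 6] (0->11, 2->17, 4->14, 6->18), giving [11, 17, 14, 18].

[11, 17, 14, 18]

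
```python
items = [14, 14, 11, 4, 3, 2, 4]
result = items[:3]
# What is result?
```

items has length 7. The slice items[:3] selects indices [0, 1, 2] (0->14, 1->14, 2->11), giving [14, 14, 11].

[14, 14, 11]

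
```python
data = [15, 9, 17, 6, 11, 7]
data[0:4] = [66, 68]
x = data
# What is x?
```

data starts as [15, 9, 17, 6, 11, 7] (length 6). The slice data[0:4] covers indices [0, 1, 2, 3] with values [15, 9, 17, 6]. Replacing that slice with [66, 68] (different length) produces [66, 68, 11, 7].

[66, 68, 11, 7]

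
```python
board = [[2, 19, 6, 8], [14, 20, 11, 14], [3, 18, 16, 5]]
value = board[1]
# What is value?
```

board has 3 rows. Row 1 is [14, 20, 11, 14].

[14, 20, 11, 14]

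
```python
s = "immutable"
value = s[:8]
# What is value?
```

s has length 9. The slice s[:8] selects indices [0, 1, 2, 3, 4, 5, 6, 7] (0->'i', 1->'m', 2->'m', 3->'u', 4->'t', 5->'a', 6->'b', 7->'l'), giving 'immutabl'.

'immutabl'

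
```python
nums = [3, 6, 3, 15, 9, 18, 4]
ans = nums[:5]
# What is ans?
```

nums has length 7. The slice nums[:5] selects indices [0, 1, 2, 3, 4] (0->3, 1->6, 2->3, 3->15, 4->9), giving [3, 6, 3, 15, 9].

[3, 6, 3, 15, 9]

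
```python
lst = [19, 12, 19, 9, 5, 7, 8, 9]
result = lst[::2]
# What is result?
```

lst has length 8. The slice lst[::2] selects indices [0, 2, 4, 6] (0->19, 2->19, 4->5, 6->8), giving [19, 19, 5, 8].

[19, 19, 5, 8]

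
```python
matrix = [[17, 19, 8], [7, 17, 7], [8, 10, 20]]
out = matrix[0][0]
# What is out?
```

matrix[0] = [17, 19, 8]. Taking column 0 of that row yields 17.

17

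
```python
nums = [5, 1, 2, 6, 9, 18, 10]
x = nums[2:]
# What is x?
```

nums has length 7. The slice nums[2:] selects indices [2, 3, 4, 5, 6] (2->2, 3->6, 4->9, 5->18, 6->10), giving [2, 6, 9, 18, 10].

[2, 6, 9, 18, 10]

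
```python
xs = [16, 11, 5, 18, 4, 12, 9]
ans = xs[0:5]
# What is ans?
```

xs has length 7. The slice xs[0:5] selects indices [0, 1, 2, 3, 4] (0->16, 1->11, 2->5, 3->18, 4->4), giving [16, 11, 5, 18, 4].

[16, 11, 5, 18, 4]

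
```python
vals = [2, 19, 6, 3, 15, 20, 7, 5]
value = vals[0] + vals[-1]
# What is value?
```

vals has length 8. vals[0] = 2.
vals has length 8. Negative index -1 maps to positive index 8 + (-1) = 7. vals[7] = 5.
Sum: 2 + 5 = 7.

7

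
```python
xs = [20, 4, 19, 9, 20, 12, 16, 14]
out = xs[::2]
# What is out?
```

xs has length 8. The slice xs[::2] selects indices [0, 2, 4, 6] (0->20, 2->19, 4->20, 6->16), giving [20, 19, 20, 16].

[20, 19, 20, 16]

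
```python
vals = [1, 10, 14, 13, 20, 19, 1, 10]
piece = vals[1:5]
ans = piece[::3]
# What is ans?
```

vals has length 8. The slice vals[1:5] selects indices [1, 2, 3, 4] (1->10, 2->14, 3->13, 4->20), giving [10, 14, 13, 20]. So piece = [10, 14, 13, 20]. piece has length 4. The slice piece[::3] selects indices [0, 3] (0->10, 3->20), giving [10, 20].

[10, 20]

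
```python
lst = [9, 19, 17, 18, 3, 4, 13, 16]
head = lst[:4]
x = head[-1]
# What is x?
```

lst has length 8. The slice lst[:4] selects indices [0, 1, 2, 3] (0->9, 1->19, 2->17, 3->18), giving [9, 19, 17, 18]. So head = [9, 19, 17, 18]. Then head[-1] = 18.

18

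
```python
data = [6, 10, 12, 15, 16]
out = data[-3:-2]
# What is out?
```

data has length 5. The slice data[-3:-2] selects indices [2] (2->12), giving [12].

[12]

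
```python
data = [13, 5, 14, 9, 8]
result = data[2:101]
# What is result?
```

data has length 5. The slice data[2:101] selects indices [2, 3, 4] (2->14, 3->9, 4->8), giving [14, 9, 8].

[14, 9, 8]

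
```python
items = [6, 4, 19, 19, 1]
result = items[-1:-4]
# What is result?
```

items has length 5. The slice items[-1:-4] resolves to an empty index range, so the result is [].

[]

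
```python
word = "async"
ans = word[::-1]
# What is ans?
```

word has length 5. The slice word[::-1] selects indices [4, 3, 2, 1, 0] (4->'c', 3->'n', 2->'y', 1->'s', 0->'a'), giving 'cnysa'.

'cnysa'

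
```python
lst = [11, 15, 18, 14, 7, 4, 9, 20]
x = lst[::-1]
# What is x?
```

lst has length 8. The slice lst[::-1] selects indices [7, 6, 5, 4, 3, 2, 1, 0] (7->20, 6->9, 5->4, 4->7, 3->14, 2->18, 1->15, 0->11), giving [20, 9, 4, 7, 14, 18, 15, 11].

[20, 9, 4, 7, 14, 18, 15, 11]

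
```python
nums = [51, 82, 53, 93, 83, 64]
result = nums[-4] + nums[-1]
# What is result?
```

nums has length 6. Negative index -4 maps to positive index 6 + (-4) = 2. nums[2] = 53.
nums has length 6. Negative index -1 maps to positive index 6 + (-1) = 5. nums[5] = 64.
Sum: 53 + 64 = 117.

117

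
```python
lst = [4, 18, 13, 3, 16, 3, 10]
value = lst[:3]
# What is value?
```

lst has length 7. The slice lst[:3] selects indices [0, 1, 2] (0->4, 1->18, 2->13), giving [4, 18, 13].

[4, 18, 13]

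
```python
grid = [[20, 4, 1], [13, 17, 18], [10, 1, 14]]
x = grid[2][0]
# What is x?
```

grid[2] = [10, 1, 14]. Taking column 0 of that row yields 10.

10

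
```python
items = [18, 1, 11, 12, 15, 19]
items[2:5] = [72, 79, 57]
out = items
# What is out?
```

items starts as [18, 1, 11, 12, 15, 19] (length 6). The slice items[2:5] covers indices [2, 3, 4] with values [11, 12, 15]. Replacing that slice with [72, 79, 57] (same length) produces [18, 1, 72, 79, 57, 19].

[18, 1, 72, 79, 57, 19]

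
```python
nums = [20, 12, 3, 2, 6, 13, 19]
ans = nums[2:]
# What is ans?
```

nums has length 7. The slice nums[2:] selects indices [2, 3, 4, 5, 6] (2->3, 3->2, 4->6, 5->13, 6->19), giving [3, 2, 6, 13, 19].

[3, 2, 6, 13, 19]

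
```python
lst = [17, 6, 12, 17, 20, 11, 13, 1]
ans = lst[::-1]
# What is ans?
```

lst has length 8. The slice lst[::-1] selects indices [7, 6, 5, 4, 3, 2, 1, 0] (7->1, 6->13, 5->11, 4->20, 3->17, 2->12, 1->6, 0->17), giving [1, 13, 11, 20, 17, 12, 6, 17].

[1, 13, 11, 20, 17, 12, 6, 17]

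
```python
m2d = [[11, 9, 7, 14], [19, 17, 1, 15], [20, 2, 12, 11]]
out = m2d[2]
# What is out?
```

m2d has 3 rows. Row 2 is [20, 2, 12, 11].

[20, 2, 12, 11]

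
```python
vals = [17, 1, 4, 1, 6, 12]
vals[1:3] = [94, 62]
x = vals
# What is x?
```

vals starts as [17, 1, 4, 1, 6, 12] (length 6). The slice vals[1:3] covers indices [1, 2] with values [1, 4]. Replacing that slice with [94, 62] (same length) produces [17, 94, 62, 1, 6, 12].

[17, 94, 62, 1, 6, 12]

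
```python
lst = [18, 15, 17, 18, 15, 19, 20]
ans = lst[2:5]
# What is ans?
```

lst has length 7. The slice lst[2:5] selects indices [2, 3, 4] (2->17, 3->18, 4->15), giving [17, 18, 15].

[17, 18, 15]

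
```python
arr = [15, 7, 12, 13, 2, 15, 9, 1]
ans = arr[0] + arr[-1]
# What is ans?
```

arr has length 8. arr[0] = 15.
arr has length 8. Negative index -1 maps to positive index 8 + (-1) = 7. arr[7] = 1.
Sum: 15 + 1 = 16.

16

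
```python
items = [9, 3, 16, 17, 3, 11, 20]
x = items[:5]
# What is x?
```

items has length 7. The slice items[:5] selects indices [0, 1, 2, 3, 4] (0->9, 1->3, 2->16, 3->17, 4->3), giving [9, 3, 16, 17, 3].

[9, 3, 16, 17, 3]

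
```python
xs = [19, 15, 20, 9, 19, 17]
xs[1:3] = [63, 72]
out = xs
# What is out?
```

xs starts as [19, 15, 20, 9, 19, 17] (length 6). The slice xs[1:3] covers indices [1, 2] with values [15, 20]. Replacing that slice with [63, 72] (same length) produces [19, 63, 72, 9, 19, 17].

[19, 63, 72, 9, 19, 17]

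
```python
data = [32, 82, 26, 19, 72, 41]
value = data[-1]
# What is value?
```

data has length 6. Negative index -1 maps to positive index 6 + (-1) = 5. data[5] = 41.

41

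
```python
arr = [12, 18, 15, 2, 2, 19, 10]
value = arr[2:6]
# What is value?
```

arr has length 7. The slice arr[2:6] selects indices [2, 3, 4, 5] (2->15, 3->2, 4->2, 5->19), giving [15, 2, 2, 19].

[15, 2, 2, 19]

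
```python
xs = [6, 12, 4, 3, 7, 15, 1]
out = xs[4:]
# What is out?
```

xs has length 7. The slice xs[4:] selects indices [4, 5, 6] (4->7, 5->15, 6->1), giving [7, 15, 1].

[7, 15, 1]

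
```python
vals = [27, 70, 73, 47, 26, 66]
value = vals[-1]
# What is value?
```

vals has length 6. Negative index -1 maps to positive index 6 + (-1) = 5. vals[5] = 66.

66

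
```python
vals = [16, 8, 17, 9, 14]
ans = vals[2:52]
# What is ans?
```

vals has length 5. The slice vals[2:52] selects indices [2, 3, 4] (2->17, 3->9, 4->14), giving [17, 9, 14].

[17, 9, 14]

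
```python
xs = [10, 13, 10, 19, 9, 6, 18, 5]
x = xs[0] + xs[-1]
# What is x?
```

xs has length 8. xs[0] = 10.
xs has length 8. Negative index -1 maps to positive index 8 + (-1) = 7. xs[7] = 5.
Sum: 10 + 5 = 15.

15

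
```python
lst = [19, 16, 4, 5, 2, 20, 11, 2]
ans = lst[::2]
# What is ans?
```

lst has length 8. The slice lst[::2] selects indices [0, 2, 4, 6] (0->19, 2->4, 4->2, 6->11), giving [19, 4, 2, 11].

[19, 4, 2, 11]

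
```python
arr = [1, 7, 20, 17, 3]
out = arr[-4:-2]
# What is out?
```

arr has length 5. The slice arr[-4:-2] selects indices [1, 2] (1->7, 2->20), giving [7, 20].

[7, 20]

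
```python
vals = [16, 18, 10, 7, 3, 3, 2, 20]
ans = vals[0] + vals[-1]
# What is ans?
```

vals has length 8. vals[0] = 16.
vals has length 8. Negative index -1 maps to positive index 8 + (-1) = 7. vals[7] = 20.
Sum: 16 + 20 = 36.

36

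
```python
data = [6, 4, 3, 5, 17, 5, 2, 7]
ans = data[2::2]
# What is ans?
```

data has length 8. The slice data[2::2] selects indices [2, 4, 6] (2->3, 4->17, 6->2), giving [3, 17, 2].

[3, 17, 2]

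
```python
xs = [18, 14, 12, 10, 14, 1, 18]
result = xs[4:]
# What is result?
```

xs has length 7. The slice xs[4:] selects indices [4, 5, 6] (4->14, 5->1, 6->18), giving [14, 1, 18].

[14, 1, 18]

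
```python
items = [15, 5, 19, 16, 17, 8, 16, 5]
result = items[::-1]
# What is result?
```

items has length 8. The slice items[::-1] selects indices [7, 6, 5, 4, 3, 2, 1, 0] (7->5, 6->16, 5->8, 4->17, 3->16, 2->19, 1->5, 0->15), giving [5, 16, 8, 17, 16, 19, 5, 15].

[5, 16, 8, 17, 16, 19, 5, 15]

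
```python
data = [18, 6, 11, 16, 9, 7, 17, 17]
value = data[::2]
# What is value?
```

data has length 8. The slice data[::2] selects indices [0, 2, 4, 6] (0->18, 2->11, 4->9, 6->17), giving [18, 11, 9, 17].

[18, 11, 9, 17]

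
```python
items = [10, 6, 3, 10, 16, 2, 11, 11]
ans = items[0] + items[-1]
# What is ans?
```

items has length 8. items[0] = 10.
items has length 8. Negative index -1 maps to positive index 8 + (-1) = 7. items[7] = 11.
Sum: 10 + 11 = 21.

21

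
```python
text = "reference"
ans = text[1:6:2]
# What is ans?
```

text has length 9. The slice text[1:6:2] selects indices [1, 3, 5] (1->'e', 3->'e', 5->'e'), giving 'eee'.

'eee'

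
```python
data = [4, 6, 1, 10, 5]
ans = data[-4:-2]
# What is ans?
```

data has length 5. The slice data[-4:-2] selects indices [1, 2] (1->6, 2->1), giving [6, 1].

[6, 1]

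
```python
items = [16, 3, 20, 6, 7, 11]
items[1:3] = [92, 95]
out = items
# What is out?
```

items starts as [16, 3, 20, 6, 7, 11] (length 6). The slice items[1:3] covers indices [1, 2] with values [3, 20]. Replacing that slice with [92, 95] (same length) produces [16, 92, 95, 6, 7, 11].

[16, 92, 95, 6, 7, 11]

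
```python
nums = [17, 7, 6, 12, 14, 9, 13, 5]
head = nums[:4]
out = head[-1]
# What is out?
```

nums has length 8. The slice nums[:4] selects indices [0, 1, 2, 3] (0->17, 1->7, 2->6, 3->12), giving [17, 7, 6, 12]. So head = [17, 7, 6, 12]. Then head[-1] = 12.

12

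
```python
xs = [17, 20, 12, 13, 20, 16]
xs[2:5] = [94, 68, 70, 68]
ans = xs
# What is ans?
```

xs starts as [17, 20, 12, 13, 20, 16] (length 6). The slice xs[2:5] covers indices [2, 3, 4] with values [12, 13, 20]. Replacing that slice with [94, 68, 70, 68] (different length) produces [17, 20, 94, 68, 70, 68, 16].

[17, 20, 94, 68, 70, 68, 16]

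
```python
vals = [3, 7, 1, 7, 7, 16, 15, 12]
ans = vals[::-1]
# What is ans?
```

vals has length 8. The slice vals[::-1] selects indices [7, 6, 5, 4, 3, 2, 1, 0] (7->12, 6->15, 5->16, 4->7, 3->7, 2->1, 1->7, 0->3), giving [12, 15, 16, 7, 7, 1, 7, 3].

[12, 15, 16, 7, 7, 1, 7, 3]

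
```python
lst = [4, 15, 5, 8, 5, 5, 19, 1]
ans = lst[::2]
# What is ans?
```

lst has length 8. The slice lst[::2] selects indices [0, 2, 4, 6] (0->4, 2->5, 4->5, 6->19), giving [4, 5, 5, 19].

[4, 5, 5, 19]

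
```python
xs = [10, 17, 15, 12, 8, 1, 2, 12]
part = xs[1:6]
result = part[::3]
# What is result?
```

xs has length 8. The slice xs[1:6] selects indices [1, 2, 3, 4, 5] (1->17, 2->15, 3->12, 4->8, 5->1), giving [17, 15, 12, 8, 1]. So part = [17, 15, 12, 8, 1]. part has length 5. The slice part[::3] selects indices [0, 3] (0->17, 3->8), giving [17, 8].

[17, 8]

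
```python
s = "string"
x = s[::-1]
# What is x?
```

s has length 6. The slice s[::-1] selects indices [5, 4, 3, 2, 1, 0] (5->'g', 4->'n', 3->'i', 2->'r', 1->'t', 0->'s'), giving 'gnirts'.

'gnirts'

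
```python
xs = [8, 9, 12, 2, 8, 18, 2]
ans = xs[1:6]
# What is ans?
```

xs has length 7. The slice xs[1:6] selects indices [1, 2, 3, 4, 5] (1->9, 2->12, 3->2, 4->8, 5->18), giving [9, 12, 2, 8, 18].

[9, 12, 2, 8, 18]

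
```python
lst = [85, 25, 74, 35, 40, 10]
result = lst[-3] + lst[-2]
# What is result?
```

lst has length 6. Negative index -3 maps to positive index 6 + (-3) = 3. lst[3] = 35.
lst has length 6. Negative index -2 maps to positive index 6 + (-2) = 4. lst[4] = 40.
Sum: 35 + 40 = 75.

75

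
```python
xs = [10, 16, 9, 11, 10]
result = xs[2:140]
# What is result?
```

xs has length 5. The slice xs[2:140] selects indices [2, 3, 4] (2->9, 3->11, 4->10), giving [9, 11, 10].

[9, 11, 10]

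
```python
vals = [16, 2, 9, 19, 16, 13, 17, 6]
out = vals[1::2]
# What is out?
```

vals has length 8. The slice vals[1::2] selects indices [1, 3, 5, 7] (1->2, 3->19, 5->13, 7->6), giving [2, 19, 13, 6].

[2, 19, 13, 6]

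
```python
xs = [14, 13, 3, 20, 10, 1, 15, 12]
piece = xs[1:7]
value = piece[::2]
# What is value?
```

xs has length 8. The slice xs[1:7] selects indices [1, 2, 3, 4, 5, 6] (1->13, 2->3, 3->20, 4->10, 5->1, 6->15), giving [13, 3, 20, 10, 1, 15]. So piece = [13, 3, 20, 10, 1, 15]. piece has length 6. The slice piece[::2] selects indices [0, 2, 4] (0->13, 2->20, 4->1), giving [13, 20, 1].

[13, 20, 1]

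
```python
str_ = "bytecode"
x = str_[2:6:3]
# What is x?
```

str_ has length 8. The slice str_[2:6:3] selects indices [2, 5] (2->'t', 5->'o'), giving 'to'.

'to'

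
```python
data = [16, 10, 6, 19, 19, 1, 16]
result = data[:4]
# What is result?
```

data has length 7. The slice data[:4] selects indices [0, 1, 2, 3] (0->16, 1->10, 2->6, 3->19), giving [16, 10, 6, 19].

[16, 10, 6, 19]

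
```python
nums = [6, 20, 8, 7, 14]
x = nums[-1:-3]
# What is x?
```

nums has length 5. The slice nums[-1:-3] resolves to an empty index range, so the result is [].

[]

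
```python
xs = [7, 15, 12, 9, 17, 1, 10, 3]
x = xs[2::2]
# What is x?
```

xs has length 8. The slice xs[2::2] selects indices [2, 4, 6] (2->12, 4->17, 6->10), giving [12, 17, 10].

[12, 17, 10]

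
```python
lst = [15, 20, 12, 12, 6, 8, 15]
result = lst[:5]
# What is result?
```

lst has length 7. The slice lst[:5] selects indices [0, 1, 2, 3, 4] (0->15, 1->20, 2->12, 3->12, 4->6), giving [15, 20, 12, 12, 6].

[15, 20, 12, 12, 6]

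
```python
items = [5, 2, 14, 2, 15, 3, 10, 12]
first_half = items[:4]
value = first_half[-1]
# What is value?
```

items has length 8. The slice items[:4] selects indices [0, 1, 2, 3] (0->5, 1->2, 2->14, 3->2), giving [5, 2, 14, 2]. So first_half = [5, 2, 14, 2]. Then first_half[-1] = 2.

2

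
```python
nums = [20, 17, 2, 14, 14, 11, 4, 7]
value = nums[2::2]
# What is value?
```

nums has length 8. The slice nums[2::2] selects indices [2, 4, 6] (2->2, 4->14, 6->4), giving [2, 14, 4].

[2, 14, 4]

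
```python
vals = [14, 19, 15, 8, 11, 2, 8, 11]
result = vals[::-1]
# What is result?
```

vals has length 8. The slice vals[::-1] selects indices [7, 6, 5, 4, 3, 2, 1, 0] (7->11, 6->8, 5->2, 4->11, 3->8, 2->15, 1->19, 0->14), giving [11, 8, 2, 11, 8, 15, 19, 14].

[11, 8, 2, 11, 8, 15, 19, 14]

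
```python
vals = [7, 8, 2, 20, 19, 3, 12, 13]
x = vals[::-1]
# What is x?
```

vals has length 8. The slice vals[::-1] selects indices [7, 6, 5, 4, 3, 2, 1, 0] (7->13, 6->12, 5->3, 4->19, 3->20, 2->2, 1->8, 0->7), giving [13, 12, 3, 19, 20, 2, 8, 7].

[13, 12, 3, 19, 20, 2, 8, 7]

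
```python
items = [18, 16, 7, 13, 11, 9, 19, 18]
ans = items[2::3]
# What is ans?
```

items has length 8. The slice items[2::3] selects indices [2, 5] (2->7, 5->9), giving [7, 9].

[7, 9]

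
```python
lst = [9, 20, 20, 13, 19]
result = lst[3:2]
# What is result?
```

lst has length 5. The slice lst[3:2] resolves to an empty index range, so the result is [].

[]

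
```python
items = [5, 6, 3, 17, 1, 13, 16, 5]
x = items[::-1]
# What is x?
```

items has length 8. The slice items[::-1] selects indices [7, 6, 5, 4, 3, 2, 1, 0] (7->5, 6->16, 5->13, 4->1, 3->17, 2->3, 1->6, 0->5), giving [5, 16, 13, 1, 17, 3, 6, 5].

[5, 16, 13, 1, 17, 3, 6, 5]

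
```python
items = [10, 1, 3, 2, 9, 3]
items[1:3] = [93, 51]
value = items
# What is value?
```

items starts as [10, 1, 3, 2, 9, 3] (length 6). The slice items[1:3] covers indices [1, 2] with values [1, 3]. Replacing that slice with [93, 51] (same length) produces [10, 93, 51, 2, 9, 3].

[10, 93, 51, 2, 9, 3]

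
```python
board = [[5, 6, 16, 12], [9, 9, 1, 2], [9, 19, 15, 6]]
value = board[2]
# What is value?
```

board has 3 rows. Row 2 is [9, 19, 15, 6].

[9, 19, 15, 6]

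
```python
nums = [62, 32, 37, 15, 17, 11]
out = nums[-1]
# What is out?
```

nums has length 6. Negative index -1 maps to positive index 6 + (-1) = 5. nums[5] = 11.

11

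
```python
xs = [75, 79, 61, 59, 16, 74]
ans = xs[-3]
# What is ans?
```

xs has length 6. Negative index -3 maps to positive index 6 + (-3) = 3. xs[3] = 59.

59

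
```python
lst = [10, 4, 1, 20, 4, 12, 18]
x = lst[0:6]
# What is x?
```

lst has length 7. The slice lst[0:6] selects indices [0, 1, 2, 3, 4, 5] (0->10, 1->4, 2->1, 3->20, 4->4, 5->12), giving [10, 4, 1, 20, 4, 12].

[10, 4, 1, 20, 4, 12]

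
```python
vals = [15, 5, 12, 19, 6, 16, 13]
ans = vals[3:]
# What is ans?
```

vals has length 7. The slice vals[3:] selects indices [3, 4, 5, 6] (3->19, 4->6, 5->16, 6->13), giving [19, 6, 16, 13].

[19, 6, 16, 13]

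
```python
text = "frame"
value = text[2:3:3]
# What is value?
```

text has length 5. The slice text[2:3:3] selects indices [2] (2->'a'), giving 'a'.

'a'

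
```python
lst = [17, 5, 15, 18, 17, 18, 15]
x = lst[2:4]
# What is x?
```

lst has length 7. The slice lst[2:4] selects indices [2, 3] (2->15, 3->18), giving [15, 18].

[15, 18]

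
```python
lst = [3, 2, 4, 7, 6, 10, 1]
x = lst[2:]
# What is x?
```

lst has length 7. The slice lst[2:] selects indices [2, 3, 4, 5, 6] (2->4, 3->7, 4->6, 5->10, 6->1), giving [4, 7, 6, 10, 1].

[4, 7, 6, 10, 1]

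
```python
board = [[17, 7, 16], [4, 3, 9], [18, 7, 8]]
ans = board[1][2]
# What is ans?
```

board[1] = [4, 3, 9]. Taking column 2 of that row yields 9.

9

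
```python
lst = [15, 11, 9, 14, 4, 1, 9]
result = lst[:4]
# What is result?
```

lst has length 7. The slice lst[:4] selects indices [0, 1, 2, 3] (0->15, 1->11, 2->9, 3->14), giving [15, 11, 9, 14].

[15, 11, 9, 14]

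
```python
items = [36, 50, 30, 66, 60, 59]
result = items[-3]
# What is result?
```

items has length 6. Negative index -3 maps to positive index 6 + (-3) = 3. items[3] = 66.

66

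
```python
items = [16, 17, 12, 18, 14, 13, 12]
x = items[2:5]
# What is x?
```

items has length 7. The slice items[2:5] selects indices [2, 3, 4] (2->12, 3->18, 4->14), giving [12, 18, 14].

[12, 18, 14]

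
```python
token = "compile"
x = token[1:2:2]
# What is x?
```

token has length 7. The slice token[1:2:2] selects indices [1] (1->'o'), giving 'o'.

'o'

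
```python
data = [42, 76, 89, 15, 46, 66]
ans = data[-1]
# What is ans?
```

data has length 6. Negative index -1 maps to positive index 6 + (-1) = 5. data[5] = 66.

66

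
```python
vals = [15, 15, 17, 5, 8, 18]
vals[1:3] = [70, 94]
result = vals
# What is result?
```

vals starts as [15, 15, 17, 5, 8, 18] (length 6). The slice vals[1:3] covers indices [1, 2] with values [15, 17]. Replacing that slice with [70, 94] (same length) produces [15, 70, 94, 5, 8, 18].

[15, 70, 94, 5, 8, 18]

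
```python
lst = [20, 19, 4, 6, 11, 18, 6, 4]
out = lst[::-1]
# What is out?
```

lst has length 8. The slice lst[::-1] selects indices [7, 6, 5, 4, 3, 2, 1, 0] (7->4, 6->6, 5->18, 4->11, 3->6, 2->4, 1->19, 0->20), giving [4, 6, 18, 11, 6, 4, 19, 20].

[4, 6, 18, 11, 6, 4, 19, 20]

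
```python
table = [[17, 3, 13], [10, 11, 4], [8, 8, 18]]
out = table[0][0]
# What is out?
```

table[0] = [17, 3, 13]. Taking column 0 of that row yields 17.

17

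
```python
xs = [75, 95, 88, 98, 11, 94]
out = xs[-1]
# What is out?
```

xs has length 6. Negative index -1 maps to positive index 6 + (-1) = 5. xs[5] = 94.

94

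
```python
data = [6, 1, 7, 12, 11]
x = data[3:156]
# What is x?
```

data has length 5. The slice data[3:156] selects indices [3, 4] (3->12, 4->11), giving [12, 11].

[12, 11]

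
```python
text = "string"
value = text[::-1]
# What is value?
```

text has length 6. The slice text[::-1] selects indices [5, 4, 3, 2, 1, 0] (5->'g', 4->'n', 3->'i', 2->'r', 1->'t', 0->'s'), giving 'gnirts'.

'gnirts'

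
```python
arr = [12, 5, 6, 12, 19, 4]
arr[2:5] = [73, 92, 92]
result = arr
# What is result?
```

arr starts as [12, 5, 6, 12, 19, 4] (length 6). The slice arr[2:5] covers indices [2, 3, 4] with values [6, 12, 19]. Replacing that slice with [73, 92, 92] (same length) produces [12, 5, 73, 92, 92, 4].

[12, 5, 73, 92, 92, 4]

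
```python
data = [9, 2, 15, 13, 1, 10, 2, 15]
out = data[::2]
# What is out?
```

data has length 8. The slice data[::2] selects indices [0, 2, 4, 6] (0->9, 2->15, 4->1, 6->2), giving [9, 15, 1, 2].

[9, 15, 1, 2]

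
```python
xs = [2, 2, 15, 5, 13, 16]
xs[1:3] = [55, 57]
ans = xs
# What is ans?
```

xs starts as [2, 2, 15, 5, 13, 16] (length 6). The slice xs[1:3] covers indices [1, 2] with values [2, 15]. Replacing that slice with [55, 57] (same length) produces [2, 55, 57, 5, 13, 16].

[2, 55, 57, 5, 13, 16]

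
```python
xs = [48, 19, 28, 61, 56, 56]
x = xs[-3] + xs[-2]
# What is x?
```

xs has length 6. Negative index -3 maps to positive index 6 + (-3) = 3. xs[3] = 61.
xs has length 6. Negative index -2 maps to positive index 6 + (-2) = 4. xs[4] = 56.
Sum: 61 + 56 = 117.

117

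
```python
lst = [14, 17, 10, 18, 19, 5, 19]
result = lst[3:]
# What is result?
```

lst has length 7. The slice lst[3:] selects indices [3, 4, 5, 6] (3->18, 4->19, 5->5, 6->19), giving [18, 19, 5, 19].

[18, 19, 5, 19]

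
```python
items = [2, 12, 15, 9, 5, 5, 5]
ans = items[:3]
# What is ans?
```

items has length 7. The slice items[:3] selects indices [0, 1, 2] (0->2, 1->12, 2->15), giving [2, 12, 15].

[2, 12, 15]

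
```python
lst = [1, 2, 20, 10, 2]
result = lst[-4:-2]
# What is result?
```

lst has length 5. The slice lst[-4:-2] selects indices [1, 2] (1->2, 2->20), giving [2, 20].

[2, 20]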